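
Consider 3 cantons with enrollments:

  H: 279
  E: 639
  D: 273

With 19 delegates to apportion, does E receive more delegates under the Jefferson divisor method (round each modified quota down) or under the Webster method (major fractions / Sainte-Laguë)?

Jefferson

Jefferson: H 4, E 11, D 4.
Webster: H 5, E 10, D 4.
E gets 11 under Jefferson and 10 under Webster.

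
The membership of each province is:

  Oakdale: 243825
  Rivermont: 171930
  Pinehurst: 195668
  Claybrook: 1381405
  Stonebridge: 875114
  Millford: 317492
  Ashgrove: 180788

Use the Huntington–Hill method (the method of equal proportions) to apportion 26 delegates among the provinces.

Oakdale 2, Rivermont 1, Pinehurst 2, Claybrook 11, Stonebridge 7, Millford 2, Ashgrove 1

With divisor 130664: modified quotas Oakdale 1.866, Rivermont 1.316, Pinehurst 1.497, Claybrook 10.572, Stonebridge 6.697, Millford 2.430, Ashgrove 1.384.
Geometric-mean thresholds: Oakdale √(1·2)=1.414, Rivermont √(1·2)=1.414, Pinehurst √(1·2)=1.414, Claybrook √(10·11)=10.488, Stonebridge √(6·7)=6.481, Millford √(2·3)=2.449, Ashgrove √(1·2)=1.414.
Each quota rounded against its threshold gives Oakdale 2, Rivermont 1, Pinehurst 2, Claybrook 11, Stonebridge 7, Millford 2, Ashgrove 1 (total 26).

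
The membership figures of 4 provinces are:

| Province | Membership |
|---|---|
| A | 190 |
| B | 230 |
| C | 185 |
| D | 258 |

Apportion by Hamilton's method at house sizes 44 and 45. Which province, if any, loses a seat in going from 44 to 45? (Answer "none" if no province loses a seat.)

none

At 44 seats: A 10, B 12, C 9, D 13.
At 45 seats: A 10, B 12, C 10, D 13.
No province's allocation decreased.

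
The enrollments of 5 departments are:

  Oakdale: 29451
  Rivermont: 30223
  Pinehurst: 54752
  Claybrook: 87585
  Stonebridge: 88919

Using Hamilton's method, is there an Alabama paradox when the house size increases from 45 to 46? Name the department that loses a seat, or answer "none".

Oakdale

At 45 seats: Oakdale 5, Rivermont 5, Pinehurst 8, Claybrook 13, Stonebridge 14.
At 46 seats: Oakdale 4, Rivermont 5, Pinehurst 9, Claybrook 14, Stonebridge 14.
Oakdale drops from 5 to 4.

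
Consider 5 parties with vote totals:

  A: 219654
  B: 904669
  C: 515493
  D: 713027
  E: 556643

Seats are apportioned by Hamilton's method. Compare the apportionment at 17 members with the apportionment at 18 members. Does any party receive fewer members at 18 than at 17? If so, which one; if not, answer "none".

At 17 seats: A 1, B 6, C 3, D 4, E 3.
At 18 seats: A 1, B 6, C 3, D 4, E 4.
No party's allocation decreased.

none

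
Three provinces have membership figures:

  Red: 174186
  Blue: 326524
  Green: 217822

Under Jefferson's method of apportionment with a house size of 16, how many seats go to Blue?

Standard divisor 718532/16 ≈ 44908.25; standard quotas: Red 3.879, Blue 7.271, Green 4.850.
Rounding down gives 3, 7, 4 = 14 seats, so the divisor must be adjusted.
With modified divisor 42200: modified quotas Red 4.128, Blue 7.738, Green 5.162.
Rounding down: Red 4, Blue 7, Green 5 (total 16).
Blue receives 7.

7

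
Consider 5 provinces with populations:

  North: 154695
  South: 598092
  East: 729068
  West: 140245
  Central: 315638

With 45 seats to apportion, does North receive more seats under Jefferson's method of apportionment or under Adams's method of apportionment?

Jefferson: North 3, South 14, East 18, West 3, Central 7.
Adams: North 4, South 14, East 16, West 4, Central 7.
North gets 3 under Jefferson and 4 under Adams.

Adams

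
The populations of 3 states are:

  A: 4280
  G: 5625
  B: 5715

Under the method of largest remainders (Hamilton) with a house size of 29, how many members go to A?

The standard divisor is 15620/29 ≈ 538.621.
Standard quotas: A 7.9462, G 10.4433, B 10.6104.
Lower quotas: A 7, G 10, B 10 (sum 27, leaving 2 seats).
Remainders in descending order: A 0.9462, B 0.6104, G 0.4433.
The surplus seats go to A, B.
A receives 8.

8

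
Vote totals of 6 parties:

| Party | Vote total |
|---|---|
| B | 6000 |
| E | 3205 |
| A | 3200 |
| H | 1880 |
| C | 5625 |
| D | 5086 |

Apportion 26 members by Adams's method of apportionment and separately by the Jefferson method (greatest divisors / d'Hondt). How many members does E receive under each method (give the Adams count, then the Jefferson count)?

Adams: B 6, E 4, A 3, H 2, C 6, D 5.
Jefferson: B 7, E 3, A 3, H 2, C 6, D 5.
E gets 4 under Adams and 3 under Jefferson.

4 and 3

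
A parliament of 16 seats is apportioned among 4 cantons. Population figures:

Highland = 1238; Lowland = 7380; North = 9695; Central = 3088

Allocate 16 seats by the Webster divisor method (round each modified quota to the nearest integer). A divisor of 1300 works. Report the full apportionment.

With modified divisor 1300: modified quotas Highland 0.952, Lowland 5.677, North 7.458, Central 2.375.
Rounding to the nearest integer: Highland 1, Lowland 6, North 7, Central 2 (total 16).

Highland: 1; Lowland: 6; North: 7; Central: 2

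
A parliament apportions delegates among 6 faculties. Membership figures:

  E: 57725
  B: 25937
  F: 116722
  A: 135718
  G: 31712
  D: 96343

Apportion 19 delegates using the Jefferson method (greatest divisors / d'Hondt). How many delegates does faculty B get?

1

Standard divisor 464157/19 ≈ 24429.316; standard quotas: E 2.363, B 1.062, F 4.778, A 5.556, G 1.298, D 3.944.
Rounding down gives 2, 1, 4, 5, 1, 3 = 16 seats, so the divisor must be adjusted.
With modified divisor 21000: modified quotas E 2.749, B 1.235, F 5.558, A 6.463, G 1.510, D 4.588.
Rounding down: E 2, B 1, F 5, A 6, G 1, D 4 (total 19).
B receives 1.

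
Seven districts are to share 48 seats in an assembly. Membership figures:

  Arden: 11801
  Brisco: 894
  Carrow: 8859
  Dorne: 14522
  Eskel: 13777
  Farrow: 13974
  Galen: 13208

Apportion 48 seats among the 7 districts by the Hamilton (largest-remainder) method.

The standard divisor is 77035/48 ≈ 1604.896.
Standard quotas: Arden 7.3531, Brisco 0.5570, Carrow 5.5200, Dorne 9.0486, Eskel 8.5844, Farrow 8.7071, Galen 8.2298.
Lower quotas: Arden 7, Brisco 0, Carrow 5, Dorne 9, Eskel 8, Farrow 8, Galen 8 (sum 45, leaving 3 seats).
Remainders in descending order: Farrow 0.7071, Eskel 0.5844, Brisco 0.5570, Carrow 0.5200, Arden 0.3531, Galen 0.2298, Dorne 0.0486.
Largest remainders: Farrow, Eskel, Brisco receive the extra seats.

Arden: 7, Brisco: 1, Carrow: 5, Dorne: 9, Eskel: 9, Farrow: 9, Galen: 8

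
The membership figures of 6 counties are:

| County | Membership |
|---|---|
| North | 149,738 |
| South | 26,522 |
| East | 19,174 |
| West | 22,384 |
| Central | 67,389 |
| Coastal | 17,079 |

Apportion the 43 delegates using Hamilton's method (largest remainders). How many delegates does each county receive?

Total 302286; standard divisor 302286/43 ≈ 7029.907.
Standard quotas: North 21.3001, South 3.7727, East 2.7275, West 3.1841, Central 9.5860, Coastal 2.4295.
Lower quotas: North 21, South 3, East 2, West 3, Central 9, Coastal 2 (sum 40, leaving 3 seats).
Remainders in descending order: South 0.7727, East 0.7275, Central 0.5860, Coastal 0.4295, North 0.3001, West 0.1841.
The surplus seats go to South, East, Central.

North=21, South=4, East=3, West=3, Central=10, Coastal=2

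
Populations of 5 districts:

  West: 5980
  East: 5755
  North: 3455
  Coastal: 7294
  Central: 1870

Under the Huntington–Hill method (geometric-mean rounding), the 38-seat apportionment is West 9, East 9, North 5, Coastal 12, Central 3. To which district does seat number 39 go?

Priority for the next seat is population ÷ (√(s·(s+1))).
Priorities: West 630.347, East 606.630, North 630.794, Coastal 583.987, Central 539.823.
Highest priority: North.

North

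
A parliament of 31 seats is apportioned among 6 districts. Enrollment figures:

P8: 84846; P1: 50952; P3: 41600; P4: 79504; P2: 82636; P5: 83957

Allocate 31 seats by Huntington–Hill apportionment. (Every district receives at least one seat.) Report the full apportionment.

P8: 6, P1: 4, P3: 3, P4: 6, P2: 6, P5: 6

With divisor 13804: modified quotas P8 6.146, P1 3.691, P3 3.014, P4 5.759, P2 5.986, P5 6.082.
Geometric-mean thresholds: P8 √(6·7)=6.481, P1 √(3·4)=3.464, P3 √(3·4)=3.464, P4 √(5·6)=5.477, P2 √(5·6)=5.477, P5 √(6·7)=6.481.
Each quota rounded against its threshold gives P8 6, P1 4, P3 3, P4 6, P2 6, P5 6 (total 31).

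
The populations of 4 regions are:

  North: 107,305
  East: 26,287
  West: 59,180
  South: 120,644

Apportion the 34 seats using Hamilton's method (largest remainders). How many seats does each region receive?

North=12; East=3; West=6; South=13

The standard divisor is 313416/34 ≈ 9218.118.
Standard quotas: North 11.6407, East 2.8517, West 6.4200, South 13.0877.
Lower quotas: North 11, East 2, West 6, South 13 (sum 32, leaving 2 seats).
Remainders in descending order: East 0.8517, North 0.6407, West 0.4200, South 0.0877.
Largest remainders: East, North receive the extra seats.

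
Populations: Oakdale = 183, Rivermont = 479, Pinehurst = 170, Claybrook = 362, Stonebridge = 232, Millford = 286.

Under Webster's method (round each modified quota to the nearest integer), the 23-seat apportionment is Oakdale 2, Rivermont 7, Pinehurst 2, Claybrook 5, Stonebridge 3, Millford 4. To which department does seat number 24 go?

Oakdale

Priority for the next seat is population ÷ (current seats + 0.5).
Priorities: Oakdale 73.200, Rivermont 63.867, Pinehurst 68.000, Claybrook 65.818, Stonebridge 66.286, Millford 63.556.
Highest priority: Oakdale.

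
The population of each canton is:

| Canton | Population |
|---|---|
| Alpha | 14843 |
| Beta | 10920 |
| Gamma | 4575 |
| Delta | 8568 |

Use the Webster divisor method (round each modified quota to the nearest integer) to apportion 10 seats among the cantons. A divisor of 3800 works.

With modified divisor 3800: modified quotas Alpha 3.906, Beta 2.874, Gamma 1.204, Delta 2.255.
Rounding to the nearest integer: Alpha 4, Beta 3, Gamma 1, Delta 2 (total 10).

Alpha: 4; Beta: 3; Gamma: 1; Delta: 2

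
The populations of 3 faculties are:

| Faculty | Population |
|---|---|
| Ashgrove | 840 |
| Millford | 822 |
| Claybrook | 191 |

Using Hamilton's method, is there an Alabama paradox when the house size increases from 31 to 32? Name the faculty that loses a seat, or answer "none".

At 31 seats: Ashgrove 14, Millford 14, Claybrook 3.
At 32 seats: Ashgrove 15, Millford 14, Claybrook 3.
No faculty's allocation decreased.

none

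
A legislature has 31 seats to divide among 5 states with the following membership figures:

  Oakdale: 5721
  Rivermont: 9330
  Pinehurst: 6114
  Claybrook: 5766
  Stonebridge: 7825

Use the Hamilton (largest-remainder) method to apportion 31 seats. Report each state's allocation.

Oakdale 5; Rivermont 8; Pinehurst 6; Claybrook 5; Stonebridge 7

Total 34756; standard divisor 34756/31 ≈ 1121.161.
Standard quotas: Oakdale 5.1027, Rivermont 8.3217, Pinehurst 5.4533, Claybrook 5.1429, Stonebridge 6.9794.
Lower quotas: Oakdale 5, Rivermont 8, Pinehurst 5, Claybrook 5, Stonebridge 6 (sum 29, leaving 2 seats).
Remainders in descending order: Stonebridge 0.9794, Pinehurst 0.4533, Rivermont 0.3217, Claybrook 0.1429, Oakdale 0.1027.
The surplus seats go to Stonebridge, Pinehurst.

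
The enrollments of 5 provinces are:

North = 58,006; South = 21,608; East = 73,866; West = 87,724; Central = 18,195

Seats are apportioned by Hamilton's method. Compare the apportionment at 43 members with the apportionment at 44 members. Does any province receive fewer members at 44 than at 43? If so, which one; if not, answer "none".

At 43 seats: North 10, South 4, East 12, West 14, Central 3.
At 44 seats: North 10, South 4, East 12, West 15, Central 3.
No province's allocation decreased.

none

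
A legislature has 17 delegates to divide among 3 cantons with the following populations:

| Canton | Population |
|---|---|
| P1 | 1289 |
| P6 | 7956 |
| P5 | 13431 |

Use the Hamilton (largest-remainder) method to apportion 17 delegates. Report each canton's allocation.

P1 1, P6 6, P5 10

Total 22676; standard divisor 22676/17 ≈ 1333.882.
Standard quotas: P1 0.9664, P6 5.9645, P5 10.0691.
Lower quotas: P1 0, P6 5, P5 10 (sum 15, leaving 2 seats).
Remainders in descending order: P1 0.9664, P6 0.9645, P5 0.0691.
The surplus seats go to P1, P6.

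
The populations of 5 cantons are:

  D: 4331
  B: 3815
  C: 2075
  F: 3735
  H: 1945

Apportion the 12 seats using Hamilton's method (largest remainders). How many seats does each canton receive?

The standard divisor is 15901/12 ≈ 1325.083.
Standard quotas: D 3.268, B 2.879, C 1.566, F 2.819, H 1.468.
Lower quotas: D 3, B 2, C 1, F 2, H 1 (sum 9, leaving 3 seats).
Remainders in descending order: B 0.879, F 0.819, C 0.566, H 0.468, D 0.268.
The surplus seats go to B, F, C.

D=3; B=3; C=2; F=3; H=1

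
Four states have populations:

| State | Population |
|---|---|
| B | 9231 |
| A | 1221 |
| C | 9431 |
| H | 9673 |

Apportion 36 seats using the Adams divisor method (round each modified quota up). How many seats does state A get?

Standard divisor 29556/36 ≈ 821; standard quotas: B 11.244, A 1.487, C 11.487, H 11.782.
Rounding up gives 12, 2, 12, 12 = 38 seats, so the divisor must be adjusted.
With modified divisor 870: modified quotas B 10.610, A 1.403, C 10.840, H 11.118.
Rounding up: B 11, A 2, C 11, H 12 (total 36).
A receives 2.

2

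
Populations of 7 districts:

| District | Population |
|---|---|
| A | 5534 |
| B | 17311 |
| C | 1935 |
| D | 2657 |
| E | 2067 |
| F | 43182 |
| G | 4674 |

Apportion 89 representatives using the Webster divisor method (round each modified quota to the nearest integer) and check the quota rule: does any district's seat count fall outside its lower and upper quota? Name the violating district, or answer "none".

F

Standard quotas: A 6.367, B 19.916, C 2.226, D 3.057, E 2.378, F 49.679, G 5.377.
Webster allocation: A 6, B 20, C 2, D 3, E 2, F 51, G 5.
F has quota 49.679 (lower 49, upper 50) but receives 51 — outside the quota interval.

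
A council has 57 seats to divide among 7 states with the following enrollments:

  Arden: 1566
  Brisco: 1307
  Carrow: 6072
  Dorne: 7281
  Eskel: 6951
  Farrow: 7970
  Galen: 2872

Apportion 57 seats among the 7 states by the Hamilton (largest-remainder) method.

The standard divisor is 34019/57 ≈ 596.825.
Standard quotas: Arden 2.6239, Brisco 2.1899, Carrow 10.1738, Dorne 12.1996, Eskel 11.6466, Farrow 13.3540, Galen 4.8121.
Lower quotas: Arden 2, Brisco 2, Carrow 10, Dorne 12, Eskel 11, Farrow 13, Galen 4 (sum 54, leaving 3 seats).
Remainders in descending order: Galen 0.8121, Eskel 0.6466, Arden 0.6239, Farrow 0.3540, Dorne 0.1996, Brisco 0.1899, Carrow 0.1738.
Largest remainders: Galen, Eskel, Arden receive the extra seats.

Arden 3, Brisco 2, Carrow 10, Dorne 12, Eskel 12, Farrow 13, Galen 5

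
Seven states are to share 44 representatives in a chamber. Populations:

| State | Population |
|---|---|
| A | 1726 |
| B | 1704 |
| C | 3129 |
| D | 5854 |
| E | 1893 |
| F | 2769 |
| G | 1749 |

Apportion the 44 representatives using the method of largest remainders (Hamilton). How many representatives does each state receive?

A 4, B 4, C 7, D 14, E 4, F 7, G 4

Total 18824; standard divisor 18824/44 ≈ 427.818.
Standard quotas: A 4.0344, B 3.9830, C 7.3139, D 13.6834, E 4.4248, F 6.4724, G 4.0882.
Lower quotas: A 4, B 3, C 7, D 13, E 4, F 6, G 4 (sum 41, leaving 3 seats).
Remainders in descending order: B 0.9830, D 0.6834, F 0.4724, E 0.4248, C 0.3139, G 0.0882, A 0.0344.
Largest remainders: B, D, F receive the extra seats.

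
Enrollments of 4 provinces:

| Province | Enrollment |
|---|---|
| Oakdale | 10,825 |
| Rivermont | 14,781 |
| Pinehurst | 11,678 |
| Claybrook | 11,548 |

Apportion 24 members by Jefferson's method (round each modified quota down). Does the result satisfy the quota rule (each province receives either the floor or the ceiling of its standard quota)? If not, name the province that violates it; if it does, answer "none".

Standard quotas: Oakdale 5.320, Rivermont 7.265, Pinehurst 5.740, Claybrook 5.676.
Jefferson allocation: Oakdale 5, Rivermont 7, Pinehurst 6, Claybrook 6.
Every allocation lies between the lower and upper quota.

none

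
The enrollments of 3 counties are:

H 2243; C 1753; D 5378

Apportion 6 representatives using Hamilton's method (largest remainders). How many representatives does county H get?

1

Standard divisor: 9374 ÷ 6 ≈ 1562.333.
Standard quotas: H 1.4357, C 1.1220, D 3.4423.
Lower quotas: H 1, C 1, D 3 (sum 5, leaving 1 seat).
Remainders in descending order: D 0.4423, H 0.4357, C 0.1220.
The surplus seat goes to D.
H receives 1.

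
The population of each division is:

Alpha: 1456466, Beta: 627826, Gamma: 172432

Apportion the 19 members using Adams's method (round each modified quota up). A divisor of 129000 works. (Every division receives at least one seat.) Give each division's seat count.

Alpha 12; Beta 5; Gamma 2

With modified divisor 129000: modified quotas Alpha 11.290, Beta 4.867, Gamma 1.337.
Rounding up: Alpha 12, Beta 5, Gamma 2 (total 19).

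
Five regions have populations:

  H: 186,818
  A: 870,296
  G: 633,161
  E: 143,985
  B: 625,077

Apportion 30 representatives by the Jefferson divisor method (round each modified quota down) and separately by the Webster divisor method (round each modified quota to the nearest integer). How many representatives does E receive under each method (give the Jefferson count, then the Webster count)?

1 and 2

Jefferson: H 2, A 11, G 8, E 1, B 8.
Webster: H 2, A 10, G 8, E 2, B 8.
E gets 1 under Jefferson and 2 under Webster.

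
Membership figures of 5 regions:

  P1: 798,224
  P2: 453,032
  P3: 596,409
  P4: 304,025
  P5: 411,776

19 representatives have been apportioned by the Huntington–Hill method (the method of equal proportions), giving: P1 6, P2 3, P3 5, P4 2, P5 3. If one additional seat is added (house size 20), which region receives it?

P2

Priority for the next seat is population ÷ (√(s·(s+1))).
Priorities: P1 123168.637, P2 130779.074, P3 108888.888, P4 124117.687, P5 118869.492.
Highest priority: P2.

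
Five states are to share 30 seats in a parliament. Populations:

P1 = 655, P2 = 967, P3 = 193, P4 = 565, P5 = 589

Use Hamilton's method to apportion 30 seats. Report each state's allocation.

P1=6, P2=10, P3=2, P4=6, P5=6

Standard divisor: 2969 ÷ 30 ≈ 98.967.
Standard quotas: P1 6.618, P2 9.771, P3 1.950, P4 5.709, P5 5.951.
Lower quotas: P1 6, P2 9, P3 1, P4 5, P5 5 (sum 26, leaving 4 seats).
Remainders in descending order: P5 0.951, P3 0.950, P2 0.771, P4 0.709, P1 0.618.
Largest remainders: P5, P3, P2, P4 receive the extra seats.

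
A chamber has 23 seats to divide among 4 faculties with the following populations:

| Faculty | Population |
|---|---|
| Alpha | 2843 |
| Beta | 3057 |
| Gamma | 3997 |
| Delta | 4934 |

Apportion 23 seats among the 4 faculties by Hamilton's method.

Alpha=4, Beta=5, Gamma=6, Delta=8

Standard divisor: 14831 ÷ 23 ≈ 644.826.
Standard quotas: Alpha 4.409, Beta 4.741, Gamma 6.199, Delta 7.652.
Lower quotas: Alpha 4, Beta 4, Gamma 6, Delta 7 (sum 21, leaving 2 seats).
Remainders in descending order: Beta 0.741, Delta 0.652, Alpha 0.409, Gamma 0.199.
The surplus seats go to Beta, Delta.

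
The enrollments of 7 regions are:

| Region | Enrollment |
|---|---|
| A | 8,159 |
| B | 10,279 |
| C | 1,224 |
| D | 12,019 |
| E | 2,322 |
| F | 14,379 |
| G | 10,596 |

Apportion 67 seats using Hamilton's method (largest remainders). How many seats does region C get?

1

The standard divisor is 58978/67 ≈ 880.269.
Standard quotas: A 9.2688, B 11.6771, C 1.3905, D 13.6538, E 2.6378, F 16.3348, G 12.0372.
Lower quotas: A 9, B 11, C 1, D 13, E 2, F 16, G 12 (sum 64, leaving 3 seats).
Remainders in descending order: B 0.6771, D 0.6538, E 0.6378, C 0.3905, F 0.3348, A 0.2688, G 0.0372.
Largest remainders: B, D, E receive the extra seats.
C receives 1.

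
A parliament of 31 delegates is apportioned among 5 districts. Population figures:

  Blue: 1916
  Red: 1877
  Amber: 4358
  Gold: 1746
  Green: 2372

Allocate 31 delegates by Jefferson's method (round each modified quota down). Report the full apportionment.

Blue=5; Red=5; Amber=11; Gold=4; Green=6

Standard divisor 12269/31 ≈ 395.774; standard quotas: Blue 4.841, Red 4.743, Amber 11.011, Gold 4.412, Green 5.993.
Rounding down gives 4, 4, 11, 4, 5 = 28 seats, so the divisor must be adjusted.
With modified divisor 370: modified quotas Blue 5.178, Red 5.073, Amber 11.778, Gold 4.719, Green 6.411.
Rounding down: Blue 5, Red 5, Amber 11, Gold 4, Green 6 (total 31).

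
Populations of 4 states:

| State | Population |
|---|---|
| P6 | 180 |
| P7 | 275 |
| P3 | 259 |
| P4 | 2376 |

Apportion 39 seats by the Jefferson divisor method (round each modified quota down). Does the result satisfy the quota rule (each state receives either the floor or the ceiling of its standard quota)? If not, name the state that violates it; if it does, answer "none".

Standard quotas: P6 2.272, P7 3.471, P3 3.269, P4 29.988.
Jefferson allocation: P6 2, P7 3, P3 3, P4 31.
P4 has quota 29.988 (lower 29, upper 30) but receives 31 — outside the quota interval.

P4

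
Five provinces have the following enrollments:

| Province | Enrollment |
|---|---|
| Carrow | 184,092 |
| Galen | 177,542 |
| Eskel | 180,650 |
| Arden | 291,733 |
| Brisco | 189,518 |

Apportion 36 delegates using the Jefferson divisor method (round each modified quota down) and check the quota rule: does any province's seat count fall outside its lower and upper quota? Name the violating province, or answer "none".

Standard quotas: Carrow 6.475, Galen 6.245, Eskel 6.354, Arden 10.261, Brisco 6.666.
Jefferson allocation: Carrow 6, Galen 6, Eskel 6, Arden 11, Brisco 7.
Every allocation lies between the lower and upper quota.

none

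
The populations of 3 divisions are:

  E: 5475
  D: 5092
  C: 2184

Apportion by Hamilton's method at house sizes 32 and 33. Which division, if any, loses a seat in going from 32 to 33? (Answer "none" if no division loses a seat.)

none

At 32 seats: E 14, D 13, C 5.
At 33 seats: E 14, D 13, C 6.
No division's allocation decreased.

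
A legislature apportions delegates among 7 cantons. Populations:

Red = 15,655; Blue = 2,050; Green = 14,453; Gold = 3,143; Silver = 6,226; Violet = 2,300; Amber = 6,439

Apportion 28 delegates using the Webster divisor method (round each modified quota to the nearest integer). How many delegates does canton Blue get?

Standard divisor 50266/28 ≈ 1795.214; standard quotas: Red 8.720, Blue 1.142, Green 8.051, Gold 1.751, Silver 3.468, Violet 1.281, Amber 3.587.
Rounding to the nearest integer gives Red 9, Blue 1, Green 8, Gold 2, Silver 3, Violet 1, Amber 4 — total 28, matching the house size, so no adjustment is needed.
Blue receives 1.

1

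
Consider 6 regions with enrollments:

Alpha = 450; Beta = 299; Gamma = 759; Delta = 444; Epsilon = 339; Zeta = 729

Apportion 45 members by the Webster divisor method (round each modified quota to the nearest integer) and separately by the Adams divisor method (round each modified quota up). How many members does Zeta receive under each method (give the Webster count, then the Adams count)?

Webster: Alpha 7, Beta 4, Gamma 11, Delta 7, Epsilon 5, Zeta 11.
Adams: Alpha 7, Beta 5, Gamma 11, Delta 7, Epsilon 5, Zeta 10.
Zeta gets 11 under Webster and 10 under Adams.

11 and 10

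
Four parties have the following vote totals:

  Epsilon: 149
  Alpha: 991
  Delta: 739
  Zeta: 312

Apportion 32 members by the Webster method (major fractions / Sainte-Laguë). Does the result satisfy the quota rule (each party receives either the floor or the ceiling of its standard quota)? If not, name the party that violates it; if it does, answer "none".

Standard quotas: Epsilon 2.176, Alpha 14.474, Delta 10.793, Zeta 4.557.
Webster allocation: Epsilon 2, Alpha 14, Delta 11, Zeta 5.
Every allocation lies between the lower and upper quota.

none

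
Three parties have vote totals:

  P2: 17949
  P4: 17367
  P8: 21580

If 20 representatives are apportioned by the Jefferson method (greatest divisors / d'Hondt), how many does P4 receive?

6

Standard divisor 56896/20 ≈ 2844.8; standard quotas: P2 6.309, P4 6.105, P8 7.586.
Rounding down gives 6, 6, 7 = 19 seats, so the divisor must be adjusted.
With modified divisor 2600: modified quotas P2 6.903, P4 6.680, P8 8.300.
Rounding down: P2 6, P4 6, P8 8 (total 20).
P4 receives 6.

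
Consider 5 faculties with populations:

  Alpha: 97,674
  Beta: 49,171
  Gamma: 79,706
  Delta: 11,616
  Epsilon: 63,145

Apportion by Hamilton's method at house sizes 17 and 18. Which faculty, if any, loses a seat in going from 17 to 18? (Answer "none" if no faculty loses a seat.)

Delta

At 17 seats: Alpha 5, Beta 3, Gamma 4, Delta 1, Epsilon 4.
At 18 seats: Alpha 6, Beta 3, Gamma 5, Delta 0, Epsilon 4.
Delta drops from 1 to 0.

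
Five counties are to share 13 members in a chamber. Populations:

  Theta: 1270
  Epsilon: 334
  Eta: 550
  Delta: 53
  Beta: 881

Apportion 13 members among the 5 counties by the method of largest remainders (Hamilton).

Standard divisor: 3088 ÷ 13 ≈ 237.538.
Standard quotas: Theta 5.347, Epsilon 1.406, Eta 2.315, Delta 0.223, Beta 3.709.
Lower quotas: Theta 5, Epsilon 1, Eta 2, Delta 0, Beta 3 (sum 11, leaving 2 seats).
Remainders in descending order: Beta 0.709, Epsilon 0.406, Theta 0.347, Eta 0.315, Delta 0.223.
Largest remainders: Beta, Epsilon receive the extra seats.

Theta=5; Epsilon=2; Eta=2; Delta=0; Beta=4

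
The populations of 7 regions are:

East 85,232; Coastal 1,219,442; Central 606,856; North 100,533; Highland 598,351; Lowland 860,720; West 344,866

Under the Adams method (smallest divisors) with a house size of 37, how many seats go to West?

4

Standard divisor 3816000/37 ≈ 103135.135; standard quotas: East 0.826, Coastal 11.824, Central 5.884, North 0.975, Highland 5.802, Lowland 8.346, West 3.344.
Rounding up gives 1, 12, 6, 1, 6, 9, 4 = 39 seats, so the divisor must be adjusted.
With modified divisor 112900: modified quotas East 0.755, Coastal 10.801, Central 5.375, North 0.890, Highland 5.300, Lowland 7.624, West 3.055.
Rounding up: East 1, Coastal 11, Central 6, North 1, Highland 6, Lowland 8, West 4 (total 37).
West receives 4.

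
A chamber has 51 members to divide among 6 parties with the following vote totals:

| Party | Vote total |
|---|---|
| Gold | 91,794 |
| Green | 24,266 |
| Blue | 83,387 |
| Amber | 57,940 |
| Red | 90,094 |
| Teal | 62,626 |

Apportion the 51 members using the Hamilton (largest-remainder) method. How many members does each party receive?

Total 410107; standard divisor 410107/51 ≈ 8041.314.
Standard quotas: Gold 11.4153, Green 3.0177, Blue 10.3698, Amber 7.2053, Red 11.2039, Teal 7.7880.
Lower quotas: Gold 11, Green 3, Blue 10, Amber 7, Red 11, Teal 7 (sum 49, leaving 2 seats).
Remainders in descending order: Teal 0.7880, Gold 0.4153, Blue 0.3698, Amber 0.2053, Red 0.2039, Green 0.0177.
The surplus seats go to Teal, Gold.

Gold 12, Green 3, Blue 10, Amber 7, Red 11, Teal 8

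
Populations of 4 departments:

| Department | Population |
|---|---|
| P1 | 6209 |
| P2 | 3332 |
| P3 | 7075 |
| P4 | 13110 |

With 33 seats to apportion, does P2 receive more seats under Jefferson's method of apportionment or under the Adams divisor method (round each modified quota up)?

Adams

Jefferson: P1 7, P2 3, P3 8, P4 15.
Adams: P1 7, P2 4, P3 8, P4 14.
P2 gets 3 under Jefferson and 4 under Adams.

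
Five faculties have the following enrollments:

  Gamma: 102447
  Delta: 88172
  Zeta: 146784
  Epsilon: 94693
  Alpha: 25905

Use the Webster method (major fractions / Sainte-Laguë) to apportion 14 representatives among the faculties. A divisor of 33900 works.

Gamma=3, Delta=3, Zeta=4, Epsilon=3, Alpha=1

With modified divisor 33900: modified quotas Gamma 3.022, Delta 2.601, Zeta 4.330, Epsilon 2.793, Alpha 0.764.
Rounding to the nearest integer: Gamma 3, Delta 3, Zeta 4, Epsilon 3, Alpha 1 (total 14).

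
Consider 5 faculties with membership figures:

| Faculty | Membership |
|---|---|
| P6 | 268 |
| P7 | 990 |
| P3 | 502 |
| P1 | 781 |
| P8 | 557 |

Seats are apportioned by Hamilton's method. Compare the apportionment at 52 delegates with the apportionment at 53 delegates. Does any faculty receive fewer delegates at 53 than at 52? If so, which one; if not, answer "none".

none

At 52 seats: P6 5, P7 17, P3 8, P1 13, P8 9.
At 53 seats: P6 5, P7 17, P3 9, P1 13, P8 9.
No faculty's allocation decreased.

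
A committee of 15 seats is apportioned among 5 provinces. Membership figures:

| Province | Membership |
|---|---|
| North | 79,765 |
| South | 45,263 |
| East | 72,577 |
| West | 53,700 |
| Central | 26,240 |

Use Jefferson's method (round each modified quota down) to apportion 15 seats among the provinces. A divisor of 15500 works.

With modified divisor 15500: modified quotas North 5.146, South 2.920, East 4.682, West 3.465, Central 1.693.
Rounding down: North 5, South 2, East 4, West 3, Central 1 (total 15).

North=5, South=2, East=4, West=3, Central=1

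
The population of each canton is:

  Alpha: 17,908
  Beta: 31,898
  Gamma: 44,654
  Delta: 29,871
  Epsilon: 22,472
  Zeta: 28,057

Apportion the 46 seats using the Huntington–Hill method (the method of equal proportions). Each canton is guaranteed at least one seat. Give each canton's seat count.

With divisor 3823: modified quotas Alpha 4.684, Beta 8.344, Gamma 11.680, Delta 7.813, Epsilon 5.878, Zeta 7.339.
Geometric-mean thresholds: Alpha √(4·5)=4.472, Beta √(8·9)=8.485, Gamma √(11·12)=11.489, Delta √(7·8)=7.483, Epsilon √(5·6)=5.477, Zeta √(7·8)=7.483.
Each quota rounded against its threshold gives Alpha 5, Beta 8, Gamma 12, Delta 8, Epsilon 6, Zeta 7 (total 46).

Alpha 5, Beta 8, Gamma 12, Delta 8, Epsilon 6, Zeta 7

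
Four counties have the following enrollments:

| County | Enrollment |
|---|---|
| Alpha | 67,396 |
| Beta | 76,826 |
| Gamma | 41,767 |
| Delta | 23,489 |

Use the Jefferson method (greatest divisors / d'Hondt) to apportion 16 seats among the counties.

Standard divisor 209478/16 ≈ 13092.375; standard quotas: Alpha 5.148, Beta 5.868, Gamma 3.190, Delta 1.794.
Rounding down gives 5, 5, 3, 1 = 14 seats, so the divisor must be adjusted.
With modified divisor 11500: modified quotas Alpha 5.861, Beta 6.681, Gamma 3.632, Delta 2.043.
Rounding down: Alpha 5, Beta 6, Gamma 3, Delta 2 (total 16).

Alpha=5; Beta=6; Gamma=3; Delta=2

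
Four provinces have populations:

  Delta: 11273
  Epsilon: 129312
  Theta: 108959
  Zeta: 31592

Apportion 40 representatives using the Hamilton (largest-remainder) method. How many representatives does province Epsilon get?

18

Standard divisor: 281136 ÷ 40 ≈ 7028.4.
Standard quotas: Delta 1.6039, Epsilon 18.3985, Theta 15.5027, Zeta 4.4949.
Lower quotas: Delta 1, Epsilon 18, Theta 15, Zeta 4 (sum 38, leaving 2 seats).
Remainders in descending order: Delta 0.6039, Theta 0.5027, Zeta 0.4949, Epsilon 0.3985.
The surplus seats go to Delta, Theta.
Epsilon receives 18.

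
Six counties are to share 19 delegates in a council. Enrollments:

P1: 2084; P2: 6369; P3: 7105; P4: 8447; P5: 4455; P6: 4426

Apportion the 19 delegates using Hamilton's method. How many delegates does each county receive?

Standard divisor: 32886 ÷ 19 ≈ 1730.842.
Standard quotas: P1 1.2040, P2 3.6797, P3 4.1049, P4 4.8803, P5 2.5739, P6 2.5571.
Lower quotas: P1 1, P2 3, P3 4, P4 4, P5 2, P6 2 (sum 16, leaving 3 seats).
Remainders in descending order: P4 0.8803, P2 0.6797, P5 0.5739, P6 0.5571, P1 0.2040, P3 0.1049.
The surplus seats go to P4, P2, P5.

P1: 1, P2: 4, P3: 4, P4: 5, P5: 3, P6: 2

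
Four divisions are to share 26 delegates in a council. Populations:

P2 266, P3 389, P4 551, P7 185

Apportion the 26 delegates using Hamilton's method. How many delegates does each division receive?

P2 5, P3 7, P4 10, P7 4

The standard divisor is 1391/26 ≈ 53.5.
Standard quotas: P2 4.972, P3 7.271, P4 10.299, P7 3.458.
Lower quotas: P2 4, P3 7, P4 10, P7 3 (sum 24, leaving 2 seats).
Remainders in descending order: P2 0.972, P7 0.458, P4 0.299, P3 0.271.
Largest remainders: P2, P7 receive the extra seats.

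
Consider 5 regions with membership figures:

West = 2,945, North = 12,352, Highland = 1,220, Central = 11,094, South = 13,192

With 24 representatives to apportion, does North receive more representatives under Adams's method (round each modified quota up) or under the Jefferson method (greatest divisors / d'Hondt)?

Adams: West 2, North 7, Highland 1, Central 6, South 8.
Jefferson: West 1, North 8, Highland 0, Central 7, South 8.
North gets 7 under Adams and 8 under Jefferson.

Jefferson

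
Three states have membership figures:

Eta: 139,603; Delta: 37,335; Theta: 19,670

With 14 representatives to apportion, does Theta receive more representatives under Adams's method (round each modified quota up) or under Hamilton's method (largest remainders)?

Adams

Adams: Eta 9, Delta 3, Theta 2.
Hamilton: Eta 10, Delta 3, Theta 1.
Theta gets 2 under Adams and 1 under Hamilton.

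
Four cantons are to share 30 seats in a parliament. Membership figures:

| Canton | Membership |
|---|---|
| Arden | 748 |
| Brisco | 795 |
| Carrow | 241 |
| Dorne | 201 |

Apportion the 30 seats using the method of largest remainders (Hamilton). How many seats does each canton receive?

Total 1985; standard divisor 1985/30 ≈ 66.167.
Standard quotas: Arden 11.305, Brisco 12.015, Carrow 3.642, Dorne 3.038.
Lower quotas: Arden 11, Brisco 12, Carrow 3, Dorne 3 (sum 29, leaving 1 seat).
Remainders in descending order: Carrow 0.642, Arden 0.305, Dorne 0.038, Brisco 0.015.
The surplus seat goes to Carrow.

Arden=11, Brisco=12, Carrow=4, Dorne=3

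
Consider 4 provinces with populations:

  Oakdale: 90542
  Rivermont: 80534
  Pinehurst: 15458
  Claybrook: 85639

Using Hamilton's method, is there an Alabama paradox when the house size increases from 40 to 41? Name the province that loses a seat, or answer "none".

none

At 40 seats: Oakdale 13, Rivermont 12, Pinehurst 2, Claybrook 13.
At 41 seats: Oakdale 14, Rivermont 12, Pinehurst 2, Claybrook 13.
No province's allocation decreased.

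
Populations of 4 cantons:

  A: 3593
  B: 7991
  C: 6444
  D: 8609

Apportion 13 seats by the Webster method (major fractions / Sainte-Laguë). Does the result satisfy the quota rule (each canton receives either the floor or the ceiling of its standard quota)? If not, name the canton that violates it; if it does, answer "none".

none

Standard quotas: A 1.754, B 3.900, C 3.145, D 4.202.
Webster allocation: A 2, B 4, C 3, D 4.
Every allocation lies between the lower and upper quota.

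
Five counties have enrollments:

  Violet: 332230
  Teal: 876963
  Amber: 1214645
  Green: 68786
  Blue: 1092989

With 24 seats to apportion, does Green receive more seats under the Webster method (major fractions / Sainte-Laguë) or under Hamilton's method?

Webster: Violet 2, Teal 6, Amber 8, Green 0, Blue 8.
Hamilton: Violet 2, Teal 6, Amber 8, Green 1, Blue 7.
Green gets 0 under Webster and 1 under Hamilton.

Hamilton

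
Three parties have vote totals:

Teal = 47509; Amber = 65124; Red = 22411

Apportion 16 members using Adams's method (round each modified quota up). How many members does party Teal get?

Standard divisor 135044/16 ≈ 8440.25; standard quotas: Teal 5.629, Amber 7.716, Red 2.655.
Rounding up gives 6, 8, 3 = 17 seats, so the divisor must be adjusted.
With modified divisor 9400: modified quotas Teal 5.054, Amber 6.928, Red 2.384.
Rounding up: Teal 6, Amber 7, Red 3 (total 16).
Teal receives 6.

6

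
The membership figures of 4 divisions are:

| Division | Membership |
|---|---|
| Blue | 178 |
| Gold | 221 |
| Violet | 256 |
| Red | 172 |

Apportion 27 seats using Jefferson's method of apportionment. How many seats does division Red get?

Standard divisor 827/27 ≈ 30.63; standard quotas: Blue 5.811, Gold 7.215, Violet 8.358, Red 5.615.
Rounding down gives 5, 7, 8, 5 = 25 seats, so the divisor must be adjusted.
With modified divisor 28.56: modified quotas Blue 6.232, Gold 7.738, Violet 8.964, Red 6.022.
Rounding down: Blue 6, Gold 7, Violet 8, Red 6 (total 27).
Red receives 6.

6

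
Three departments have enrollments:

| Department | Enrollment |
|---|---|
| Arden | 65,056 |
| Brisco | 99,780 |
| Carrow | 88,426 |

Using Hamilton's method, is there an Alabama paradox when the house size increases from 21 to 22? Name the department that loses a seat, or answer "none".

Arden

At 21 seats: Arden 6, Brisco 8, Carrow 7.
At 22 seats: Arden 5, Brisco 9, Carrow 8.
Arden drops from 6 to 5.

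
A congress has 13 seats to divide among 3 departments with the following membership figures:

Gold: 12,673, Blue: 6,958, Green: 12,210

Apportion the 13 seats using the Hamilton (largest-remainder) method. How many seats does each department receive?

Gold 5; Blue 3; Green 5

The standard divisor is 31841/13 ≈ 2449.308.
Standard quotas: Gold 5.1741, Blue 2.8408, Green 4.9851.
Lower quotas: Gold 5, Blue 2, Green 4 (sum 11, leaving 2 seats).
Remainders in descending order: Green 0.9851, Blue 0.8408, Gold 0.1741.
The surplus seats go to Green, Blue.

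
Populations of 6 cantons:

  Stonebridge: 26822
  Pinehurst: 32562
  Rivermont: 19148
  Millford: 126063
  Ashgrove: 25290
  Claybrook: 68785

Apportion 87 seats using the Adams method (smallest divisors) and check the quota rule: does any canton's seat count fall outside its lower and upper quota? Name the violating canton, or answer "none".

Millford

Standard quotas: Stonebridge 7.813, Pinehurst 9.485, Rivermont 5.578, Millford 36.721, Ashgrove 7.367, Claybrook 20.036.
Adams allocation: Stonebridge 8, Pinehurst 10, Rivermont 6, Millford 35, Ashgrove 8, Claybrook 20.
Millford has quota 36.721 (lower 36, upper 37) but receives 35 — outside the quota interval.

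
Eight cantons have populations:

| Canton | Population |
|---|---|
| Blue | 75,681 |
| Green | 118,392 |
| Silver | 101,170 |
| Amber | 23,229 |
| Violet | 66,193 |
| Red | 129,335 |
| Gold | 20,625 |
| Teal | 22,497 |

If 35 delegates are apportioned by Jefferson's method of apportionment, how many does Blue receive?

5

Standard divisor 557122/35 ≈ 15917.771; standard quotas: Blue 4.754, Green 7.438, Silver 6.356, Amber 1.459, Violet 4.158, Red 8.125, Gold 1.296, Teal 1.413.
Rounding down gives 4, 7, 6, 1, 4, 8, 1, 1 = 32 seats, so the divisor must be adjusted.
With modified divisor 14410: modified quotas Blue 5.252, Green 8.216, Silver 7.021, Amber 1.612, Violet 4.594, Red 8.975, Gold 1.431, Teal 1.561.
Rounding down: Blue 5, Green 8, Silver 7, Amber 1, Violet 4, Red 8, Gold 1, Teal 1 (total 35).
Blue receives 5.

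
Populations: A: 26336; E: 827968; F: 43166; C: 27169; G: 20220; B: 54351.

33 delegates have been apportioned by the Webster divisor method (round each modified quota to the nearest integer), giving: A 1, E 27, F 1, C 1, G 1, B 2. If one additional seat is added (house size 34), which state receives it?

Priority for the next seat is population ÷ (current seats + 0.5).
Priorities: A 17557.333, E 30107.927, F 28777.333, C 18112.667, G 13480.000, B 21740.400.
Highest priority: E.

E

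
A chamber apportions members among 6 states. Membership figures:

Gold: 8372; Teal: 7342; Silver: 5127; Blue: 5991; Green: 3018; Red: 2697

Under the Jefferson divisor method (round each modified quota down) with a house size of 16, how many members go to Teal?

Standard divisor 32547/16 ≈ 2034.188; standard quotas: Gold 4.116, Teal 3.609, Silver 2.520, Blue 2.945, Green 1.484, Red 1.326.
Rounding down gives 4, 3, 2, 2, 1, 1 = 13 seats, so the divisor must be adjusted.
With modified divisor 1690: modified quotas Gold 4.954, Teal 4.344, Silver 3.034, Blue 3.545, Green 1.786, Red 1.596.
Rounding down: Gold 4, Teal 4, Silver 3, Blue 3, Green 1, Red 1 (total 16).
Teal receives 4.

4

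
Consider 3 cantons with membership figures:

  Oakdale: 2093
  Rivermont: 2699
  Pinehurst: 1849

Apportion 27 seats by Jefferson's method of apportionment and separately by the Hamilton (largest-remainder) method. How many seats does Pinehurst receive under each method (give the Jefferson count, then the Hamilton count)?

7 and 8

Jefferson: Oakdale 9, Rivermont 11, Pinehurst 7.
Hamilton: Oakdale 8, Rivermont 11, Pinehurst 8.
Pinehurst gets 7 under Jefferson and 8 under Hamilton.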